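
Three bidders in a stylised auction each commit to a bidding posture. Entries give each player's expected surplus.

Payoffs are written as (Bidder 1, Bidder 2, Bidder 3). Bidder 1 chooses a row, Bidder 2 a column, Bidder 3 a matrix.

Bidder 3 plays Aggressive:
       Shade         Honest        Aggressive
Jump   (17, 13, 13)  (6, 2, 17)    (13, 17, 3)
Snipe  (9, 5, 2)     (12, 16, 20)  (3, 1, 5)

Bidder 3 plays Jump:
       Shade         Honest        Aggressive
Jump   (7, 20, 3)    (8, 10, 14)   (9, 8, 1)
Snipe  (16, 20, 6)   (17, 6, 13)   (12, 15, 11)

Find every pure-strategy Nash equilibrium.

The pure Nash equilibria are (Jump, Aggressive, Aggressive), (Snipe, Shade, Jump), (Snipe, Honest, Aggressive).

For each strategy profile, look for a profitable unilateral deviation.
(Jump, Shade, Aggressive): Bidder 2 can switch to Aggressive (13 → 17). Not NE.
(Jump, Shade, Jump): Bidder 1 can switch to Snipe (7 → 16). Not NE.
(Jump, Honest, Aggressive): Bidder 1 can switch to Snipe (6 → 12). Not NE.
(Jump, Honest, Jump): Bidder 1 can switch to Snipe (8 → 17). Not NE.
(Jump, Aggressive, Aggressive): Bidder 1 gets 13, best alternative 3; Bidder 2 gets 17, best alternative 13; Bidder 3 gets 3, best alternative 1. No profitable deviation — NE.
(Jump, Aggressive, Jump): Bidder 1 can switch to Snipe (9 → 12). Not NE.
(Snipe, Shade, Aggressive): Bidder 1 can switch to Jump (9 → 17). Not NE.
(Snipe, Shade, Jump): Bidder 1 gets 16, best alternative 7; Bidder 2 gets 20, best alternative 15; Bidder 3 gets 6, best alternative 2. No profitable deviation — NE.
(Snipe, Honest, Aggressive): Bidder 1 gets 12, best alternative 6; Bidder 2 gets 16, best alternative 5; Bidder 3 gets 20, best alternative 13. No profitable deviation — NE.
(Snipe, Honest, Jump): Bidder 2 can switch to Shade (6 → 20). Not NE.
(Snipe, Aggressive, Aggressive): Bidder 1 can switch to Jump (3 → 13). Not NE.
(The remaining 1 profile has a profitable deviation by the same check.)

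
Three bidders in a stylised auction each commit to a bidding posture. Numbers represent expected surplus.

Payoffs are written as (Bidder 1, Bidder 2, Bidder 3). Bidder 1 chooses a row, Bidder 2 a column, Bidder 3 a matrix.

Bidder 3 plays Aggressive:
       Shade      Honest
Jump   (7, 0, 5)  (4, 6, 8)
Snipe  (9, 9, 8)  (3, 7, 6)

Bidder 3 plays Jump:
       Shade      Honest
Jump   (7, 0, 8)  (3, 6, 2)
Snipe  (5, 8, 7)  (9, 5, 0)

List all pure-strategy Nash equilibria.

Bidder 1 against (Shade, Aggressive): payoffs 7, 9 → best response Snipe.
Bidder 1 against (Shade, Jump): payoffs 7, 5 → best response Jump.
Bidder 1 against (Honest, Aggressive): payoffs 4, 3 → best response Jump.
Bidder 1 against (Honest, Jump): payoffs 3, 9 → best response Snipe.
Bidder 2 against (Jump, Aggressive): payoffs 0, 6 → best response Honest.
Bidder 2 against (Jump, Jump): payoffs 0, 6 → best response Honest.
Bidder 2 against (Snipe, Aggressive): payoffs 9, 7 → best response Shade.
Bidder 2 against (Snipe, Jump): payoffs 8, 5 → best response Shade.
Bidder 3 against (Jump, Shade): payoffs 5, 8 → best response Jump.
Bidder 3 against (Jump, Honest): payoffs 8, 2 → best response Aggressive.
Bidder 3 against (Snipe, Shade): payoffs 8, 7 → best response Aggressive.
Bidder 3 against (Snipe, Honest): payoffs 6, 0 → best response Aggressive.
Mutual best responses: (Jump, Honest, Aggressive); (Snipe, Shade, Aggressive).

The pure Nash equilibria are (Jump, Honest, Aggressive); (Snipe, Shade, Aggressive).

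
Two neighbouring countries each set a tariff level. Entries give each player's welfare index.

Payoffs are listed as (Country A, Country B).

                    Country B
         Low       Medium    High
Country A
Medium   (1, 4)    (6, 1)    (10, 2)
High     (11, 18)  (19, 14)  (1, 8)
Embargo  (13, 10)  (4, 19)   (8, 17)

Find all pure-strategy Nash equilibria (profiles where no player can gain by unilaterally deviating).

Check each profile: it is a Nash equilibrium iff no player can strictly gain by switching unilaterally.
(Medium, Low): Country A can switch to High (1 → 11). Not NE.
(Medium, Medium): Country A can switch to High (6 → 19). Not NE.
(Medium, High): Country B can switch to Low (2 → 4). Not NE.
(High, Low): Country A can switch to Embargo (11 → 13). Not NE.
(High, Medium): Country B can switch to Low (14 → 18). Not NE.
(High, High): Country A can switch to Medium (1 → 10). Not NE.
(Embargo, Low): Country B can switch to Medium (10 → 19). Not NE.
(Embargo, Medium): Country A can switch to Medium (4 → 6). Not NE.
(Embargo, High): Country A can switch to Medium (8 → 10). Not NE.

none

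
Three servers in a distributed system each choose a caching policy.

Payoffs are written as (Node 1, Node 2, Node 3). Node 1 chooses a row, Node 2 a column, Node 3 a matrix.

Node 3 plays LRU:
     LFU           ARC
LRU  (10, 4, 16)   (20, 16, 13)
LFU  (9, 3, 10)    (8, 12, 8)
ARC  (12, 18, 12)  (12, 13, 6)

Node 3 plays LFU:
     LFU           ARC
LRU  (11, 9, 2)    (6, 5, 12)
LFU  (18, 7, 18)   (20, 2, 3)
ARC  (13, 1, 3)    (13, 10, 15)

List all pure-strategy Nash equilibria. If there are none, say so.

Pure-strategy Nash equilibria: (LRU, ARC, LRU), (LFU, LFU, LFU), (ARC, LFU, LRU)

Node 1 against (LFU, LRU): payoffs 10, 9, 12 → best response ARC.
Node 1 against (LFU, LFU): payoffs 11, 18, 13 → best response LFU.
Node 1 against (ARC, LRU): payoffs 20, 8, 12 → best response LRU.
Node 1 against (ARC, LFU): payoffs 6, 20, 13 → best response LFU.
Node 2 against (LRU, LRU): payoffs 4, 16 → best response ARC.
Node 2 against (LRU, LFU): payoffs 9, 5 → best response LFU.
Node 2 against (LFU, LRU): payoffs 3, 12 → best response ARC.
Node 2 against (LFU, LFU): payoffs 7, 2 → best response LFU.
Node 2 against (ARC, LRU): payoffs 18, 13 → best response LFU.
Node 2 against (ARC, LFU): payoffs 1, 10 → best response ARC.
Node 3 against (LRU, LFU): payoffs 16, 2 → best response LRU.
Node 3 against (LRU, ARC): payoffs 13, 12 → best response LRU.
Node 3 against (LFU, LFU): payoffs 10, 18 → best response LFU.
Node 3 against (LFU, ARC): payoffs 8, 3 → best response LRU.
Node 3 against (ARC, LFU): payoffs 12, 3 → best response LRU.
Node 3 against (ARC, ARC): payoffs 6, 15 → best response LFU.
Mutual best responses: (LRU, ARC, LRU); (LFU, LFU, LFU); (ARC, LFU, LRU).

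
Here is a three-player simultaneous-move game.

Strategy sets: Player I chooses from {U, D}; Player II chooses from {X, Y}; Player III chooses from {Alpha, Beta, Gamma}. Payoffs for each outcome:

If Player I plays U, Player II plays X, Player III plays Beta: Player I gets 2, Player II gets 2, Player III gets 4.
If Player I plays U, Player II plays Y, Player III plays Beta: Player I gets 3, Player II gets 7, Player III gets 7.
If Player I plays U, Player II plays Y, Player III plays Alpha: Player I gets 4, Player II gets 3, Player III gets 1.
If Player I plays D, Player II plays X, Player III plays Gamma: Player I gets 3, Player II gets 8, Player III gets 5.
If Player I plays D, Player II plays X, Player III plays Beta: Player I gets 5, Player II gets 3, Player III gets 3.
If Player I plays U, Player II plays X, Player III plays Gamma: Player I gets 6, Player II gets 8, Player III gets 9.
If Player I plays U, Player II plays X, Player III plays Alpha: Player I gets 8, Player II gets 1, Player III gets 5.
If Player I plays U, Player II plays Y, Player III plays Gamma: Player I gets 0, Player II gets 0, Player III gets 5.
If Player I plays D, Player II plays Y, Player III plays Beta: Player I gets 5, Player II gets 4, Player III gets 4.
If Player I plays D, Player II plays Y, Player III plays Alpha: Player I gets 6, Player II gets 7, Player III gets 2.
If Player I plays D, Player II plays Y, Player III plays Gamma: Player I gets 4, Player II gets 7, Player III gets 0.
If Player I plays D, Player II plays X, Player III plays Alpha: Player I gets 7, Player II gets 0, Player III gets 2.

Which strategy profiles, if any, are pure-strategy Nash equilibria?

(U, X, Gamma); (D, Y, Beta)

(U, X, Alpha): Player II can switch to Y (1 → 3). Not NE.
(U, X, Beta): Player I can switch to D (2 → 5). Not NE.
(U, X, Gamma): Player I gets 6, best alternative 3; Player II gets 8, best alternative 0; Player III gets 9, best alternative 5. No profitable deviation — NE.
(U, Y, Alpha): Player I can switch to D (4 → 6). Not NE.
(U, Y, Beta): Player I can switch to D (3 → 5). Not NE.
(U, Y, Gamma): Player I can switch to D (0 → 4). Not NE.
(D, X, Alpha): Player I can switch to U (7 → 8). Not NE.
(D, Y, Beta): Player I gets 5, best alternative 3; Player II gets 4, best alternative 3; Player III gets 4, best alternative 2. No profitable deviation — NE.
(The remaining 4 profiles each have a profitable deviation by the same check.)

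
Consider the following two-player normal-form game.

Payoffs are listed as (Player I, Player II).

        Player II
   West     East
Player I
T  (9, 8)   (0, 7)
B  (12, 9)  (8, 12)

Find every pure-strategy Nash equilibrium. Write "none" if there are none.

Player I against West: payoffs 9, 12 → best response B.
Player I against East: payoffs 0, 8 → best response B.
Player II against T: payoffs 8, 7 → best response West.
Player II against B: payoffs 9, 12 → best response East.
Mutual best responses: (B, East).

(B, East)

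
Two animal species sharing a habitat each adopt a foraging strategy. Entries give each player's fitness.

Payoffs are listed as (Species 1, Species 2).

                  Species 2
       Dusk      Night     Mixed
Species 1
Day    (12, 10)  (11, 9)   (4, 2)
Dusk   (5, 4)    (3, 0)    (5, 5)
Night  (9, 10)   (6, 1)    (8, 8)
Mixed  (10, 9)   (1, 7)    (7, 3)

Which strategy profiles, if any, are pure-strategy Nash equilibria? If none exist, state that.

Species 1 against Dusk: payoffs 12, 5, 9, 10 → best response Day.
Species 1 against Night: payoffs 11, 3, 6, 1 → best response Day.
Species 1 against Mixed: payoffs 4, 5, 8, 7 → best response Night.
Species 2 against Day: payoffs 10, 9, 2 → best response Dusk.
Species 2 against Dusk: payoffs 4, 0, 5 → best response Mixed.
Species 2 against Night: payoffs 10, 1, 8 → best response Dusk.
Species 2 against Mixed: payoffs 9, 7, 3 → best response Dusk.
Mutual best responses: (Day, Dusk).

The unique pure-strategy Nash equilibrium is (Day, Dusk).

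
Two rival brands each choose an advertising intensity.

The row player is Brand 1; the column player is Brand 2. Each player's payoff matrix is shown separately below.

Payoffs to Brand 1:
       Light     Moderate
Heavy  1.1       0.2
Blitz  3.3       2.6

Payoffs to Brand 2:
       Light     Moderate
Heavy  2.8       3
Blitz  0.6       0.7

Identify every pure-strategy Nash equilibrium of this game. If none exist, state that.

Brand 1 against Light: payoffs 1.1, 3.3 → best response Blitz.
Brand 1 against Moderate: payoffs 0.2, 2.6 → best response Blitz.
Brand 2 against Heavy: payoffs 2.8, 3 → best response Moderate.
Brand 2 against Blitz: payoffs 0.6, 0.7 → best response Moderate.
Mutual best responses: (Blitz, Moderate).

(Blitz, Moderate)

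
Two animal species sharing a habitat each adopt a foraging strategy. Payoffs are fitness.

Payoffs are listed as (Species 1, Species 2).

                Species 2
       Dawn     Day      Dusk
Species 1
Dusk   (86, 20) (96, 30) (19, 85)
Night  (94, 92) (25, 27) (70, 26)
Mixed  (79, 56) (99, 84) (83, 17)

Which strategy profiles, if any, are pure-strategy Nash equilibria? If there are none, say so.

(Night, Dawn), (Mixed, Day)

Check each profile: it is a Nash equilibrium iff no player can strictly gain by switching unilaterally.
(Dusk, Dawn): Species 1 can switch to Night (86 → 94). Not NE.
(Dusk, Day): Species 1 can switch to Mixed (96 → 99). Not NE.
(Dusk, Dusk): Species 1 can switch to Night (19 → 70). Not NE.
(Night, Dawn): Species 1 gets 94, best alternative 86; Species 2 gets 92, best alternative 27. No profitable deviation — NE.
(Night, Day): Species 1 can switch to Dusk (25 → 96). Not NE.
(Night, Dusk): Species 1 can switch to Mixed (70 → 83). Not NE.
(Mixed, Dawn): Species 1 can switch to Dusk (79 → 86). Not NE.
(Mixed, Day): Species 1 gets 99, best alternative 96; Species 2 gets 84, best alternative 56. No profitable deviation — NE.
(The remaining 1 profile has a profitable deviation by the same check.)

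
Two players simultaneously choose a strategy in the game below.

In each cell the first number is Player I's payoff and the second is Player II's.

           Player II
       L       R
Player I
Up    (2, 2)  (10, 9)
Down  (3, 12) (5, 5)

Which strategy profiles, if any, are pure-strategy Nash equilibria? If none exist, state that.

Pure-strategy Nash equilibria: (Up, R), (Down, L)

(Up, L): Player I can switch to Down (2 → 3). Not NE.
(Up, R): Player I gets 10, best alternative 5; Player II gets 9, best alternative 2. No profitable deviation — NE.
(Down, L): Player I gets 3, best alternative 2; Player II gets 12, best alternative 5. No profitable deviation — NE.
(Down, R): Player I can switch to Up (5 → 10). Not NE.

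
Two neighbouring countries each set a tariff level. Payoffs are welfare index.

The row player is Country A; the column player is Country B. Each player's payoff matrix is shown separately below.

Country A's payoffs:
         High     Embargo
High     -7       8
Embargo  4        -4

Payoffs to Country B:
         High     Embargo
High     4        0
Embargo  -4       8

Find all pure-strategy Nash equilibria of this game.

There is no pure-strategy Nash equilibrium.

(High, High): Country A can switch to Embargo (-7 → 4). Not NE.
(High, Embargo): Country B can switch to High (0 → 4). Not NE.
(Embargo, High): Country B can switch to Embargo (-4 → 8). Not NE.
(Embargo, Embargo): Country A can switch to High (-4 → 8). Not NE.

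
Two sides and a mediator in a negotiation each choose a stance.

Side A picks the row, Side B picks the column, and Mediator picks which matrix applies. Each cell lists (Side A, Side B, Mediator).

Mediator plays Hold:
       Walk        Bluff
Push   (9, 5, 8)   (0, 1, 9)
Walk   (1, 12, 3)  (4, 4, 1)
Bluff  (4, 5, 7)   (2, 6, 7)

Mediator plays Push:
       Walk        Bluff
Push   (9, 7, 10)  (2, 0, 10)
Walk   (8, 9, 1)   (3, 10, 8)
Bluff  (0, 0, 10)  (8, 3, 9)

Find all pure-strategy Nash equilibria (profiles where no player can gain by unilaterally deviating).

Pure-strategy Nash equilibria: (Push, Walk, Push) and (Bluff, Bluff, Push)

Check each profile: it is a Nash equilibrium iff no player can strictly gain by switching unilaterally.
(Push, Walk, Hold): Mediator can switch to Push (8 → 10). Not NE.
(Push, Walk, Push): Side A gets 9, best alternative 8; Side B gets 7, best alternative 0; Mediator gets 10, best alternative 8. No profitable deviation — NE.
(Push, Bluff, Hold): Side A can switch to Walk (0 → 4). Not NE.
(Push, Bluff, Push): Side A can switch to Walk (2 → 3). Not NE.
(Walk, Walk, Hold): Side A can switch to Push (1 → 9). Not NE.
(Walk, Walk, Push): Side A can switch to Push (8 → 9). Not NE.
(Walk, Bluff, Hold): Side B can switch to Walk (4 → 12). Not NE.
(Walk, Bluff, Push): Side A can switch to Bluff (3 → 8). Not NE.
(Bluff, Walk, Hold): Side A can switch to Push (4 → 9). Not NE.
(Bluff, Bluff, Push): Side A gets 8, best alternative 3; Side B gets 3, best alternative 0; Mediator gets 9, best alternative 7. No profitable deviation — NE.
(The remaining 2 profiles each have a profitable deviation by the same check.)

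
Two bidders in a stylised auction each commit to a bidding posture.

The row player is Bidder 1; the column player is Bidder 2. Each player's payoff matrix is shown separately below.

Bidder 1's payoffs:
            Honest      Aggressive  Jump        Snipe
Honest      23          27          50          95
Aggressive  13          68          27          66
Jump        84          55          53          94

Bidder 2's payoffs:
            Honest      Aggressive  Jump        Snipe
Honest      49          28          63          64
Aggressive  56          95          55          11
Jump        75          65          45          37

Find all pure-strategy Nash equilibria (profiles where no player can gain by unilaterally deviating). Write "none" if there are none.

The pure Nash equilibria are (Honest, Snipe); (Aggressive, Aggressive); (Jump, Honest).

Bidder 1 against Honest: payoffs 23, 13, 84 → best response Jump.
Bidder 1 against Aggressive: payoffs 27, 68, 55 → best response Aggressive.
Bidder 1 against Jump: payoffs 50, 27, 53 → best response Jump.
Bidder 1 against Snipe: payoffs 95, 66, 94 → best response Honest.
Bidder 2 against Honest: payoffs 49, 28, 63, 64 → best response Snipe.
Bidder 2 against Aggressive: payoffs 56, 95, 55, 11 → best response Aggressive.
Bidder 2 against Jump: payoffs 75, 65, 45, 37 → best response Honest.
Mutual best responses: (Honest, Snipe); (Aggressive, Aggressive); (Jump, Honest).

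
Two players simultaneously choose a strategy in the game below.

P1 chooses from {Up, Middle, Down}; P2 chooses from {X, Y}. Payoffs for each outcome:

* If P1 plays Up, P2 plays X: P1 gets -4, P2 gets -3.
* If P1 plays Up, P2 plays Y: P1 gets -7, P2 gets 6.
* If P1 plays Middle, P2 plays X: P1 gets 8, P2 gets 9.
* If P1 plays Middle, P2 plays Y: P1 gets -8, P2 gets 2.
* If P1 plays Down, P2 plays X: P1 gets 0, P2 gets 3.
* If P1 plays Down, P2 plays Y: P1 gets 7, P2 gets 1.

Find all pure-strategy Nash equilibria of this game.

(Middle, X)

Check each profile: it is a Nash equilibrium iff no player can strictly gain by switching unilaterally.
(Up, X): P1 can switch to Middle (-4 → 8). Not NE.
(Up, Y): P1 can switch to Down (-7 → 7). Not NE.
(Middle, X): P1 gets 8, best alternative 0; P2 gets 9, best alternative 2. No profitable deviation — NE.
(Middle, Y): P1 can switch to Up (-8 → -7). Not NE.
(Down, X): P1 can switch to Middle (0 → 8). Not NE.
(Down, Y): P2 can switch to X (1 → 3). Not NE.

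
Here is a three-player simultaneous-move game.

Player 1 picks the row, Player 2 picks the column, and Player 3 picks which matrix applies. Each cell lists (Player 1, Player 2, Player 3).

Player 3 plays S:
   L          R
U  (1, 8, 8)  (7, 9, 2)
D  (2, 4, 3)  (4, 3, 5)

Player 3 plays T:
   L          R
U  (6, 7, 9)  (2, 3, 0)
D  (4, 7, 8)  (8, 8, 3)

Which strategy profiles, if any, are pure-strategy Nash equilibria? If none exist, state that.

(U, L, T); (U, R, S)

(U, L, S): Player 1 can switch to D (1 → 2). Not NE.
(U, L, T): Player 1 gets 6, best alternative 4; Player 2 gets 7, best alternative 3; Player 3 gets 9, best alternative 8. No profitable deviation — NE.
(U, R, S): Player 1 gets 7, best alternative 4; Player 2 gets 9, best alternative 8; Player 3 gets 2, best alternative 0. No profitable deviation — NE.
(U, R, T): Player 1 can switch to D (2 → 8). Not NE.
(D, L, S): Player 3 can switch to T (3 → 8). Not NE.
(D, L, T): Player 1 can switch to U (4 → 6). Not NE.
(D, R, S): Player 1 can switch to U (4 → 7). Not NE.
(D, R, T): Player 3 can switch to S (3 → 5). Not NE.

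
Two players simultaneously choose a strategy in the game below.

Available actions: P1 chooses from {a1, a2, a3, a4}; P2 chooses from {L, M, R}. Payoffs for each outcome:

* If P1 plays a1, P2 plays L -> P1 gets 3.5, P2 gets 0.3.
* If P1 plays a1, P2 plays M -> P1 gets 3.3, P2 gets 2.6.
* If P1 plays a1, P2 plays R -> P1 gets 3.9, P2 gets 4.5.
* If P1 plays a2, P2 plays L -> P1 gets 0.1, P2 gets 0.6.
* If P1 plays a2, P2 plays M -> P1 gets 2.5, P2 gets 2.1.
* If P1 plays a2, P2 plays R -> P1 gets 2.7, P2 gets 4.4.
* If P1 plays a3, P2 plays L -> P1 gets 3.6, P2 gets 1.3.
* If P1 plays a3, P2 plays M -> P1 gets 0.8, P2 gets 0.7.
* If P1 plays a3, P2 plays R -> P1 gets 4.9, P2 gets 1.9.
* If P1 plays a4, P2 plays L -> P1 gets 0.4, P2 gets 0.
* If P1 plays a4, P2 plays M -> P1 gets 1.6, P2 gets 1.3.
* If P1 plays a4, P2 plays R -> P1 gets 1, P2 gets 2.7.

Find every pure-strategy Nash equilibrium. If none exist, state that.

Pure NE: (a3, R)

P1 against L: payoffs 3.5, 0.1, 3.6, 0.4 → best response a3.
P1 against M: payoffs 3.3, 2.5, 0.8, 1.6 → best response a1.
P1 against R: payoffs 3.9, 2.7, 4.9, 1 → best response a3.
P2 against a1: payoffs 0.3, 2.6, 4.5 → best response R.
P2 against a2: payoffs 0.6, 2.1, 4.4 → best response R.
P2 against a3: payoffs 1.3, 0.7, 1.9 → best response R.
P2 against a4: payoffs 0, 1.3, 2.7 → best response R.
Mutual best responses: (a3, R).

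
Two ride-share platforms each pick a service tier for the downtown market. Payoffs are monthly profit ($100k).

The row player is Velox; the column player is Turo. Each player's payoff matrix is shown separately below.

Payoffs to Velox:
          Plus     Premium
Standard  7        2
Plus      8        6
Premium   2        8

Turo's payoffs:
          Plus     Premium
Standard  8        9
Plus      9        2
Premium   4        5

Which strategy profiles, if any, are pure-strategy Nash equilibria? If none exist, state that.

For each player, find the best response to each opponent profile; mutual best responses are the pure NE.
Velox against Plus: payoffs 7, 8, 2 → best response Plus.
Velox against Premium: payoffs 2, 6, 8 → best response Premium.
Turo against Standard: payoffs 8, 9 → best response Premium.
Turo against Plus: payoffs 9, 2 → best response Plus.
Turo against Premium: payoffs 4, 5 → best response Premium.
Mutual best responses: (Plus, Plus); (Premium, Premium).

The pure Nash equilibria are (Plus, Plus), (Premium, Premium).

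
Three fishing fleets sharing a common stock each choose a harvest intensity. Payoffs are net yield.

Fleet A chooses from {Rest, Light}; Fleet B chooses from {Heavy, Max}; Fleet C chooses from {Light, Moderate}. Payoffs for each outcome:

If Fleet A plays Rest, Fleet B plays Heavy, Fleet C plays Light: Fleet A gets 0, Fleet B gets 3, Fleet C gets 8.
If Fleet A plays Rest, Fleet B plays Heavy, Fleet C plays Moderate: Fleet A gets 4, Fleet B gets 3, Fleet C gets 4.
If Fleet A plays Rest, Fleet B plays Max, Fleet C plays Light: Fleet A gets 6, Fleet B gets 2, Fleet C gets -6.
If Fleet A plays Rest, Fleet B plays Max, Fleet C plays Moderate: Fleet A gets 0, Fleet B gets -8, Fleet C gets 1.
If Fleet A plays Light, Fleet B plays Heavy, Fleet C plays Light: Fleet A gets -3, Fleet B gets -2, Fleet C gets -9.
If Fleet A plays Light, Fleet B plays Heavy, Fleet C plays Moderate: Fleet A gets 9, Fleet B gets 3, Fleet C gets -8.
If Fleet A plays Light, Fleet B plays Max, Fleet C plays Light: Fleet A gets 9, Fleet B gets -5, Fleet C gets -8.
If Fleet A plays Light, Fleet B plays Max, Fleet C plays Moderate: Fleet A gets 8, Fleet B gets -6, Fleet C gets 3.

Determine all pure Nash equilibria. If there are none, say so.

Pure-strategy Nash equilibria: (Rest, Heavy, Light) and (Light, Heavy, Moderate)

Fleet A against (Heavy, Light): payoffs 0, -3 → best response Rest.
Fleet A against (Heavy, Moderate): payoffs 4, 9 → best response Light.
Fleet A against (Max, Light): payoffs 6, 9 → best response Light.
Fleet A against (Max, Moderate): payoffs 0, 8 → best response Light.
Fleet B against (Rest, Light): payoffs 3, 2 → best response Heavy.
Fleet B against (Rest, Moderate): payoffs 3, -8 → best response Heavy.
Fleet B against (Light, Light): payoffs -2, -5 → best response Heavy.
Fleet B against (Light, Moderate): payoffs 3, -6 → best response Heavy.
Fleet C against (Rest, Heavy): payoffs 8, 4 → best response Light.
Fleet C against (Rest, Max): payoffs -6, 1 → best response Moderate.
Fleet C against (Light, Heavy): payoffs -9, -8 → best response Moderate.
Fleet C against (Light, Max): payoffs -8, 3 → best response Moderate.
Mutual best responses: (Rest, Heavy, Light); (Light, Heavy, Moderate).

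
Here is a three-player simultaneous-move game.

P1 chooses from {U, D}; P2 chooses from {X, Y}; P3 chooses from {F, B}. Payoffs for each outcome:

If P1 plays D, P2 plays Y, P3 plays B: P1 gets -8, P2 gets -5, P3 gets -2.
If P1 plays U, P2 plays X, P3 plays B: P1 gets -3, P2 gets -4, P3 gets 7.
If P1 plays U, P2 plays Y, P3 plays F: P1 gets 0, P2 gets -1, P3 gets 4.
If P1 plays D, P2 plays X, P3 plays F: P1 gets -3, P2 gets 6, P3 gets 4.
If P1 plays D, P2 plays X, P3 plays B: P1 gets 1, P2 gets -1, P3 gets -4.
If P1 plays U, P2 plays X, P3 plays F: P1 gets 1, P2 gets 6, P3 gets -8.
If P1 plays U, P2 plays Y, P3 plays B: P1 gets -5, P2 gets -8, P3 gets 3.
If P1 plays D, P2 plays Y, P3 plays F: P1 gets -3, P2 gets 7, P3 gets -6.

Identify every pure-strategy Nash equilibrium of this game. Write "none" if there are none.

none

P1 against (X, F): payoffs 1, -3 → best response U.
P1 against (X, B): payoffs -3, 1 → best response D.
P1 against (Y, F): payoffs 0, -3 → best response U.
P1 against (Y, B): payoffs -5, -8 → best response U.
P2 against (U, F): payoffs 6, -1 → best response X.
P2 against (U, B): payoffs -4, -8 → best response X.
P2 against (D, F): payoffs 6, 7 → best response Y.
P2 against (D, B): payoffs -1, -5 → best response X.
P3 against (U, X): payoffs -8, 7 → best response B.
P3 against (U, Y): payoffs 4, 3 → best response F.
P3 against (D, X): payoffs 4, -4 → best response F.
P3 against (D, Y): payoffs -6, -2 → best response B.
No profile is a mutual best response for all players.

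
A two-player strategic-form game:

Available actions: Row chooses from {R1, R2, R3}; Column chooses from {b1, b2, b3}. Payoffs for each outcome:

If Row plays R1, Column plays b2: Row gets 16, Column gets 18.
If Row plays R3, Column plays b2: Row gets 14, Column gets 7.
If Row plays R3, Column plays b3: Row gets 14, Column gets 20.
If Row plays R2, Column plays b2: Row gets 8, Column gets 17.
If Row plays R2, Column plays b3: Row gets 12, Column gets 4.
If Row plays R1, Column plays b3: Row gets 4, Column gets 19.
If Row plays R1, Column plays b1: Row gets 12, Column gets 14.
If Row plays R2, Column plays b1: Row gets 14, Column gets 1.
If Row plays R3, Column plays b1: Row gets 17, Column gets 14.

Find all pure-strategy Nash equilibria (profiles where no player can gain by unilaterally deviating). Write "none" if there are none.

Pure NE: (R3, b3)

Row against b1: payoffs 12, 14, 17 → best response R3.
Row against b2: payoffs 16, 8, 14 → best response R1.
Row against b3: payoffs 4, 12, 14 → best response R3.
Column against R1: payoffs 14, 18, 19 → best response b3.
Column against R2: payoffs 1, 17, 4 → best response b2.
Column against R3: payoffs 14, 7, 20 → best response b3.
Mutual best responses: (R3, b3).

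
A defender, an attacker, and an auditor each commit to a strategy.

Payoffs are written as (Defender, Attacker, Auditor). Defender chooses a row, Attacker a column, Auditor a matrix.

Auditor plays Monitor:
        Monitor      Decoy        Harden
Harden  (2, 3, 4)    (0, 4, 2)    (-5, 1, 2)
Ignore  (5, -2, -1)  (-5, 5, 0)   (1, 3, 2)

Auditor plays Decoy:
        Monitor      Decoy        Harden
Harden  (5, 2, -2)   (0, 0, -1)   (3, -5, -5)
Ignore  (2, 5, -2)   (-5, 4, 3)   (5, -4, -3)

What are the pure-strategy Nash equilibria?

Pure NE: (Harden, Decoy, Monitor)

Defender against (Monitor, Monitor): payoffs 2, 5 → best response Ignore.
Defender against (Monitor, Decoy): payoffs 5, 2 → best response Harden.
Defender against (Decoy, Monitor): payoffs 0, -5 → best response Harden.
Defender against (Decoy, Decoy): payoffs 0, -5 → best response Harden.
Defender against (Harden, Monitor): payoffs -5, 1 → best response Ignore.
Defender against (Harden, Decoy): payoffs 3, 5 → best response Ignore.
Attacker against (Harden, Monitor): payoffs 3, 4, 1 → best response Decoy.
Attacker against (Harden, Decoy): payoffs 2, 0, -5 → best response Monitor.
Attacker against (Ignore, Monitor): payoffs -2, 5, 3 → best response Decoy.
Attacker against (Ignore, Decoy): payoffs 5, 4, -4 → best response Monitor.
Auditor against (Harden, Monitor): payoffs 4, -2 → best response Monitor.
Auditor against (Harden, Decoy): payoffs 2, -1 → best response Monitor.
Auditor against (Harden, Harden): payoffs 2, -5 → best response Monitor.
Auditor against (Ignore, Monitor): payoffs -1, -2 → best response Monitor.
Auditor against (Ignore, Decoy): payoffs 0, 3 → best response Decoy.
Auditor against (Ignore, Harden): payoffs 2, -3 → best response Monitor.
Mutual best responses: (Harden, Decoy, Monitor).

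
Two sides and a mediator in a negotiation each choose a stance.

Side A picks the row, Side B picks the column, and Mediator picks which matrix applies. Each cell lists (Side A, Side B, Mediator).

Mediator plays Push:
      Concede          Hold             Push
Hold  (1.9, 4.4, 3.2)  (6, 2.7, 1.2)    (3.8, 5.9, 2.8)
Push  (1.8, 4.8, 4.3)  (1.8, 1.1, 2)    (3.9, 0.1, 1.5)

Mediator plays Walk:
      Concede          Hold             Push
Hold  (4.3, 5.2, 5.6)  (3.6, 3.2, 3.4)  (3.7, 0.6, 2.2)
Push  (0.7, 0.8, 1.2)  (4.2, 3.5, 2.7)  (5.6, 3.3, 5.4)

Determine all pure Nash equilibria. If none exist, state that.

(Hold, Concede, Walk), (Push, Hold, Walk)

Mark each player's best response to every combination of opponents' strategies; a profile where every player is best-responding is a pure Nash equilibrium.
Side A against (Concede, Push): payoffs 1.9, 1.8 → best response Hold.
Side A against (Concede, Walk): payoffs 4.3, 0.7 → best response Hold.
Side A against (Hold, Push): payoffs 6, 1.8 → best response Hold.
Side A against (Hold, Walk): payoffs 3.6, 4.2 → best response Push.
Side A against (Push, Push): payoffs 3.8, 3.9 → best response Push.
Side A against (Push, Walk): payoffs 3.7, 5.6 → best response Push.
Side B against (Hold, Push): payoffs 4.4, 2.7, 5.9 → best response Push.
Side B against (Hold, Walk): payoffs 5.2, 3.2, 0.6 → best response Concede.
Side B against (Push, Push): payoffs 4.8, 1.1, 0.1 → best response Concede.
Side B against (Push, Walk): payoffs 0.8, 3.5, 3.3 → best response Hold.
Mediator against (Hold, Concede): payoffs 3.2, 5.6 → best response Walk.
Mediator against (Hold, Hold): payoffs 1.2, 3.4 → best response Walk.
Mediator against (Hold, Push): payoffs 2.8, 2.2 → best response Push.
Mediator against (Push, Concede): payoffs 4.3, 1.2 → best response Push.
Mediator against (Push, Hold): payoffs 2, 2.7 → best response Walk.
Mediator against (Push, Push): payoffs 1.5, 5.4 → best response Walk.
Mutual best responses: (Hold, Concede, Walk); (Push, Hold, Walk).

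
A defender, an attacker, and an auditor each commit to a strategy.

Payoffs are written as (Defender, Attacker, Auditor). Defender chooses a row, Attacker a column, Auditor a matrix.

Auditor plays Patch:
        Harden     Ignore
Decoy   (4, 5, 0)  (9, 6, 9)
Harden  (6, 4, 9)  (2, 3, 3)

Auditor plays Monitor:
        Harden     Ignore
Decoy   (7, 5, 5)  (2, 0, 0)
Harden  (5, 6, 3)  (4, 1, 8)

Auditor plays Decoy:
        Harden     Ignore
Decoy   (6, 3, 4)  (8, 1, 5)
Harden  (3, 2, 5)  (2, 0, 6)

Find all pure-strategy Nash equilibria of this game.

Defender against (Harden, Patch): payoffs 4, 6 → best response Harden.
Defender against (Harden, Monitor): payoffs 7, 5 → best response Decoy.
Defender against (Harden, Decoy): payoffs 6, 3 → best response Decoy.
Defender against (Ignore, Patch): payoffs 9, 2 → best response Decoy.
Defender against (Ignore, Monitor): payoffs 2, 4 → best response Harden.
Defender against (Ignore, Decoy): payoffs 8, 2 → best response Decoy.
Attacker against (Decoy, Patch): payoffs 5, 6 → best response Ignore.
Attacker against (Decoy, Monitor): payoffs 5, 0 → best response Harden.
Attacker against (Decoy, Decoy): payoffs 3, 1 → best response Harden.
Attacker against (Harden, Patch): payoffs 4, 3 → best response Harden.
Attacker against (Harden, Monitor): payoffs 6, 1 → best response Harden.
Attacker against (Harden, Decoy): payoffs 2, 0 → best response Harden.
Auditor against (Decoy, Harden): payoffs 0, 5, 4 → best response Monitor.
Auditor against (Decoy, Ignore): payoffs 9, 0, 5 → best response Patch.
Auditor against (Harden, Harden): payoffs 9, 3, 5 → best response Patch.
Auditor against (Harden, Ignore): payoffs 3, 8, 6 → best response Monitor.
Mutual best responses: (Decoy, Harden, Monitor); (Decoy, Ignore, Patch); (Harden, Harden, Patch).

Pure-strategy Nash equilibria: (Decoy, Harden, Monitor) and (Decoy, Ignore, Patch) and (Harden, Harden, Patch)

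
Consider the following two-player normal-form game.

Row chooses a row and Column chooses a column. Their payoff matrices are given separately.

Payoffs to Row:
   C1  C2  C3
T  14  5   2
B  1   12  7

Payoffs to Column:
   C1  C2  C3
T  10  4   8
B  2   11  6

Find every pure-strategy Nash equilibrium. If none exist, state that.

Row against C1: payoffs 14, 1 → best response T.
Row against C2: payoffs 5, 12 → best response B.
Row against C3: payoffs 2, 7 → best response B.
Column against T: payoffs 10, 4, 8 → best response C1.
Column against B: payoffs 2, 11, 6 → best response C2.
Mutual best responses: (T, C1); (B, C2).

(T, C1), (B, C2)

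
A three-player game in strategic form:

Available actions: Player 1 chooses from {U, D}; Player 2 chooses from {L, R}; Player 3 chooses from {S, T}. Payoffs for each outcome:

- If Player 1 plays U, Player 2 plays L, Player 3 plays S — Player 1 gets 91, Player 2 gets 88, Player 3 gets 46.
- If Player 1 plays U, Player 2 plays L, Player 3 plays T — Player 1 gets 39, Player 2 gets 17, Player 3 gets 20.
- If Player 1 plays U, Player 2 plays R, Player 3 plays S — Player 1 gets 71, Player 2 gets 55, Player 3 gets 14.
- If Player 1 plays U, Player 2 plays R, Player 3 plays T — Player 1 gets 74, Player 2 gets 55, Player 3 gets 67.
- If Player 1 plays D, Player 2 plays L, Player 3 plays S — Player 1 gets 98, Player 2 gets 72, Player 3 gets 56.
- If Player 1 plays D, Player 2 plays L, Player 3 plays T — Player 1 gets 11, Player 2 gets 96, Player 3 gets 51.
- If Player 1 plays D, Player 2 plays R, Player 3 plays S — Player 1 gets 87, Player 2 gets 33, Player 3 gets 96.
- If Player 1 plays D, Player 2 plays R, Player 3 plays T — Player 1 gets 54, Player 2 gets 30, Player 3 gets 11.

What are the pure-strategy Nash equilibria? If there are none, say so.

Pure-strategy Nash equilibria: (U, R, T), (D, L, S)

Player 1 against (L, S): payoffs 91, 98 → best response D.
Player 1 against (L, T): payoffs 39, 11 → best response U.
Player 1 against (R, S): payoffs 71, 87 → best response D.
Player 1 against (R, T): payoffs 74, 54 → best response U.
Player 2 against (U, S): payoffs 88, 55 → best response L.
Player 2 against (U, T): payoffs 17, 55 → best response R.
Player 2 against (D, S): payoffs 72, 33 → best response L.
Player 2 against (D, T): payoffs 96, 30 → best response L.
Player 3 against (U, L): payoffs 46, 20 → best response S.
Player 3 against (U, R): payoffs 14, 67 → best response T.
Player 3 against (D, L): payoffs 56, 51 → best response S.
Player 3 against (D, R): payoffs 96, 11 → best response S.
Mutual best responses: (U, R, T); (D, L, S).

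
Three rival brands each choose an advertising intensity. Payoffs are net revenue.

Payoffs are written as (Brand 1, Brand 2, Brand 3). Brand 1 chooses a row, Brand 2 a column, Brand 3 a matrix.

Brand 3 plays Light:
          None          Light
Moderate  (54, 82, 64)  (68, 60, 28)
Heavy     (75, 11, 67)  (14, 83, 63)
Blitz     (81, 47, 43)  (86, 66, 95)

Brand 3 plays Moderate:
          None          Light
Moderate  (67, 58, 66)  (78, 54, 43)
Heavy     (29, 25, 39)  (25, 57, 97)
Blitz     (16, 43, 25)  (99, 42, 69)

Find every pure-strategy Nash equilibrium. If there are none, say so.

(Moderate, None, Light): Brand 1 can switch to Heavy (54 → 75). Not NE.
(Moderate, None, Moderate): Brand 1 gets 67, best alternative 29; Brand 2 gets 58, best alternative 54; Brand 3 gets 66, best alternative 64. No profitable deviation — NE.
(Moderate, Light, Light): Brand 1 can switch to Blitz (68 → 86). Not NE.
(Moderate, Light, Moderate): Brand 1 can switch to Blitz (78 → 99). Not NE.
(Heavy, None, Light): Brand 1 can switch to Blitz (75 → 81). Not NE.
(Heavy, None, Moderate): Brand 1 can switch to Moderate (29 → 67). Not NE.
(Heavy, Light, Light): Brand 1 can switch to Moderate (14 → 68). Not NE.
(Heavy, Light, Moderate): Brand 1 can switch to Moderate (25 → 78). Not NE.
(Blitz, None, Light): Brand 2 can switch to Light (47 → 66). Not NE.
(Blitz, Light, Light): Brand 1 gets 86, best alternative 68; Brand 2 gets 66, best alternative 47; Brand 3 gets 95, best alternative 69. No profitable deviation — NE.
(The remaining 2 profiles each have a profitable deviation by the same check.)

Pure-strategy Nash equilibria: (Moderate, None, Moderate), (Blitz, Light, Light)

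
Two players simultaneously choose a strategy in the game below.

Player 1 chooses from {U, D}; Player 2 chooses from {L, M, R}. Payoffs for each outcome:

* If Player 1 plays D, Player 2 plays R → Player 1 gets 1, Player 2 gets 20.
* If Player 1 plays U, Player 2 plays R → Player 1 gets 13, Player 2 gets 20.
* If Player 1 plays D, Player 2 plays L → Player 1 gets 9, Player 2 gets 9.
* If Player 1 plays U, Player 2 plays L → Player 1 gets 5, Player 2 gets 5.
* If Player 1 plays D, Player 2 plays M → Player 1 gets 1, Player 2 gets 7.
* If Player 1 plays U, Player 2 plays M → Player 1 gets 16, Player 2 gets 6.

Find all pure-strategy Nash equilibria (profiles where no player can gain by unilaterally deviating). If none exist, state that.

The unique pure-strategy Nash equilibrium is (U, R).

(U, L): Player 1 can switch to D (5 → 9). Not NE.
(U, M): Player 2 can switch to R (6 → 20). Not NE.
(U, R): Player 1 gets 13, best alternative 1; Player 2 gets 20, best alternative 6. No profitable deviation — NE.
(D, L): Player 2 can switch to R (9 → 20). Not NE.
(D, M): Player 1 can switch to U (1 → 16). Not NE.
(D, R): Player 1 can switch to U (1 → 13). Not NE.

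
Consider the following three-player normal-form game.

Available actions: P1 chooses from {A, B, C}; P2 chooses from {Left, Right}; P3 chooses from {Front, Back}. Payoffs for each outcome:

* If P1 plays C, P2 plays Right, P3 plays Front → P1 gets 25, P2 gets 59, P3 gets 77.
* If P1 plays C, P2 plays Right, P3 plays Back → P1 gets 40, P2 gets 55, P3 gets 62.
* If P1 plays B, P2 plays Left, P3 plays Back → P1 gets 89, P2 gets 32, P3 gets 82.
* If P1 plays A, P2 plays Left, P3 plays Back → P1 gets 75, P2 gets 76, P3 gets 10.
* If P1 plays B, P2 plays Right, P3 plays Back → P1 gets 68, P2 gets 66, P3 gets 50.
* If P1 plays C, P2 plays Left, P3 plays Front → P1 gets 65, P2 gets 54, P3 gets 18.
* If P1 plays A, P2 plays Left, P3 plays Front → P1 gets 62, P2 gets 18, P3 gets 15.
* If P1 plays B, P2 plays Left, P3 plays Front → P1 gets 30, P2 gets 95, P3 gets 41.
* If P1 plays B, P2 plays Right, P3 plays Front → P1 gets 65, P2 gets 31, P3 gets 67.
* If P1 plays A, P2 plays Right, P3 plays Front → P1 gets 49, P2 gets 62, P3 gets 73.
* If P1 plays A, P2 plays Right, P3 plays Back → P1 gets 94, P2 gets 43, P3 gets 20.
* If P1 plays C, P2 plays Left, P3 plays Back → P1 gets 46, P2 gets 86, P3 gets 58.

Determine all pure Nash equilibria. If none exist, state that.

none

(A, Left, Front): P1 can switch to C (62 → 65). Not NE.
(A, Left, Back): P1 can switch to B (75 → 89). Not NE.
(A, Right, Front): P1 can switch to B (49 → 65). Not NE.
(A, Right, Back): P2 can switch to Left (43 → 76). Not NE.
(B, Left, Front): P1 can switch to A (30 → 62). Not NE.
(B, Left, Back): P2 can switch to Right (32 → 66). Not NE.
(B, Right, Front): P2 can switch to Left (31 → 95). Not NE.
(B, Right, Back): P1 can switch to A (68 → 94). Not NE.
(C, Left, Front): P2 can switch to Right (54 → 59). Not NE.
(C, Left, Back): P1 can switch to A (46 → 75). Not NE.
(The remaining 2 profiles each have a profitable deviation by the same check.)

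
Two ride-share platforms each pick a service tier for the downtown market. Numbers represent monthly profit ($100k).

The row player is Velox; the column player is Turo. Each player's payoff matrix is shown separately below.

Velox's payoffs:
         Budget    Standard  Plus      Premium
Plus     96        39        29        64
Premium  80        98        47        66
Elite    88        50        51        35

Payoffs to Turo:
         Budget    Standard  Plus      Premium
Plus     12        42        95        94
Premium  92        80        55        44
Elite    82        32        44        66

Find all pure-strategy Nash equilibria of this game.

(Plus, Budget): Turo can switch to Standard (12 → 42). Not NE.
(Plus, Standard): Velox can switch to Premium (39 → 98). Not NE.
(Plus, Plus): Velox can switch to Premium (29 → 47). Not NE.
(Plus, Premium): Velox can switch to Premium (64 → 66). Not NE.
(Premium, Budget): Velox can switch to Plus (80 → 96). Not NE.
(Premium, Standard): Turo can switch to Budget (80 → 92). Not NE.
(Premium, Plus): Velox can switch to Elite (47 → 51). Not NE.
(Premium, Premium): Turo can switch to Budget (44 → 92). Not NE.
(Elite, Budget): Velox can switch to Plus (88 → 96). Not NE.
(Elite, Standard): Velox can switch to Premium (50 → 98). Not NE.
(Elite, Plus): Turo can switch to Budget (44 → 82). Not NE.
(Elite, Premium): Velox can switch to Plus (35 → 64). Not NE.

No pure-strategy Nash equilibrium.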